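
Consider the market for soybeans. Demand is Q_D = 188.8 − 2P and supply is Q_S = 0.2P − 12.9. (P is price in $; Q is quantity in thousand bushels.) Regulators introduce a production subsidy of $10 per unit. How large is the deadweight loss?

$9.09 thousand

In inverse form: demand P = 94.4 − 0.5Q, supply P = 64.5 + 5Q.
Competitive equilibrium: 94.4 − 0.5Q = 64.5 + 5Q → Q* = 5.4364, P* = 91.6818.
The subsidy lowers effective supply by 10: P = 54.5 + 5Q.
New quantity: 94.4 − 0.5Q = 54.5 + 5Q → Q' = 7.2545.
Overproduction ΔQ = 7.2545 − 5.4364 = 1.8181; wedge = subsidy = 10.
Deadweight loss = ½ × 1.8181 × 10 = $9.09 thousand.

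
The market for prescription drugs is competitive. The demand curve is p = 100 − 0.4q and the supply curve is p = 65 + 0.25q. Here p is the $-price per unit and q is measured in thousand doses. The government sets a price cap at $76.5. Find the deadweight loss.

Competitive equilibrium: 100 − 0.4q = 65 + 0.25q → q* = 53.8462, p* = 78.4615.
At the ceiling p = 76.5, quantity supplied = (76.5 − 65)/0.25 = 46.
Willingness to pay at q' = 46: 100 − 0.4·46 = 81.6.
Δq = 53.8462 − 46 = 7.8462; wedge = 81.6 − 76.5 = 5.1.
Welfare loss = ½ × 7.8462 × 5.1 = $20.01 thousand.

$20.01 thousand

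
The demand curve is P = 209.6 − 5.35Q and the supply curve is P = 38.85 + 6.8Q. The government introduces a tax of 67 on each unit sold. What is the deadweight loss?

Competitive equilibrium: 209.6 − 5.35Q = 38.85 + 6.8Q → Q* = 14.0535, P* = 134.4138.
With the tax, the buyer price exceeds the seller price by 67: (209.6 − 5.35Q) − (38.85 + 6.8Q) = 67 → Q' = 8.5391.
ΔQ = 14.0535 − 8.5391 = 5.5144; the wedge equals the tax, 67.
Deadweight loss = ½ × 5.5144 × 67 = 184.73.

184.73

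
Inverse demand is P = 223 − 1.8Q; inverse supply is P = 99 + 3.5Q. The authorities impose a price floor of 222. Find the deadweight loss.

1382.50

Competitive equilibrium: 223 − 1.8Q = 99 + 3.5Q → Q* = 23.3962264, P* = 180.8867925.
At the floor P = 222, quantity demanded = (223 − 222)/1.8 = 0.5555556.
Sellers' marginal cost at Q' = 0.5555556: 99 + 3.5·0.5555556 = 100.9444446.
ΔQ = 23.3962264 − 0.5555556 = 22.8406708; wedge = 222 − 100.9444446 = 121.0555554.
DWL = ½ × 22.8406708 × 121.0555554 = 1382.50.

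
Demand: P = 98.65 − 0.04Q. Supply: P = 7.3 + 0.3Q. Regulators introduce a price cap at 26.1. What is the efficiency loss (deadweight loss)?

7214.81

Competitive equilibrium: 98.65 − 0.04Q = 7.3 + 0.3Q → Q* = 268.67647, P* = 87.90294.
At the ceiling P = 26.1, quantity supplied = (26.1 − 7.3)/0.3 = 62.66667.
Willingness to pay at Q' = 62.66667: 98.65 − 0.04·62.66667 = 96.14333.
ΔQ = 268.67647 − 62.66667 = 206.0098; wedge = 96.14333 − 26.1 = 70.04333.
The triangle = ½ × 206.0098 × 70.04333 = 7214.81.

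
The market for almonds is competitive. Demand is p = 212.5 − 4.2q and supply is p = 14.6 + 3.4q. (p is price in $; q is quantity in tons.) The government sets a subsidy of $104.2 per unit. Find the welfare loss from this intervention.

$714.32

Competitive equilibrium: 212.5 − 4.2q = 14.6 + 3.4q → q* = 26.0395, p* = 103.1342.
The subsidy lowers effective supply by 104.2: p = 3.4q − 89.6.
New quantity: 212.5 − 4.2q = 3.4q − 89.6 → q' = 39.75.
Overproduction Δq = 39.75 − 26.0395 = 13.7105; wedge = subsidy = 104.2.
DWL = ½ × 13.7105 × 104.2 = $714.32.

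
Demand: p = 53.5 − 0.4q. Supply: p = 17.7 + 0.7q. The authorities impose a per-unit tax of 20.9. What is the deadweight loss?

Competitive equilibrium: 53.5 − 0.4q = 17.7 + 0.7q → q* = 32.5455, p* = 40.4818.
With the tax, the buyer price exceeds the seller price by 20.9: (53.5 − 0.4q) − (17.7 + 0.7q) = 20.9 → q' = 13.5455.
Δq = 32.5455 − 13.5455 = 19; the wedge equals the tax, 20.9.
Deadweight loss = ½ × 19 × 20.9 = 198.55.

198.55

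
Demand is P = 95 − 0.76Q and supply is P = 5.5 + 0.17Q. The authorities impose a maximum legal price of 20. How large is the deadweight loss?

55.68

Competitive equilibrium: 95 − 0.76Q = 5.5 + 0.17Q → Q* = 96.2366, P* = 21.8602.
At the ceiling P = 20, quantity supplied = (20 − 5.5)/0.17 = 85.2941.
Willingness to pay at Q' = 85.2941: 95 − 0.76·85.2941 = 30.1765.
ΔQ = 96.2366 − 85.2941 = 10.9425; wedge = 30.1765 − 20 = 10.1765.
Deadweight loss = ½ × 10.9425 × 10.1765 = 55.68.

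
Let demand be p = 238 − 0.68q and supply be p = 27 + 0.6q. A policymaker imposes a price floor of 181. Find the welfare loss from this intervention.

Competitive equilibrium: 238 − 0.68q = 27 + 0.6q → q* = 164.8438, p* = 125.9063.
At the floor p = 181, quantity demanded = (238 − 181)/0.68 = 83.8235.
Sellers' marginal cost at q' = 83.8235: 27 + 0.6·83.8235 = 77.2941.
Δq = 164.8438 − 83.8235 = 81.0203; wedge = 181 − 77.2941 = 103.7059.
Welfare loss = ½ × 81.0203 × 103.7059 = 4201.14.

4201.14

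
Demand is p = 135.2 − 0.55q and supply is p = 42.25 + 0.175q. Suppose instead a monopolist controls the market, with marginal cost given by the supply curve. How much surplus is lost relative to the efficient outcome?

Competitive equilibrium: 135.2 − 0.55q = 42.25 + 0.175q → q* = 128.2069, p* = 64.68621.
Marginal revenue: MR = 135.2 − 1.1q. Set MR = MC: 135.2 − 1.1q = 42.25 + 0.175q → q_m = 72.90196.
Price p_m = 135.2 − 0.55·72.90196 = 95.10392; MC(q_m) = 42.25 + 0.175·72.90196 = 55.00784.
Competitive q* = 128.2069, so Δq = 55.30494; wedge = 95.10392 − 55.00784 = 40.09608.
The triangle = ½ × 55.30494 × 40.09608 = 1108.76.

1108.76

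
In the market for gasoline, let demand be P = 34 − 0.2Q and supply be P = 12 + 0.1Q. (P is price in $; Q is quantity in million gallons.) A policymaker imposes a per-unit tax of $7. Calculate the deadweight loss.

$81.67 million

Competitive equilibrium: 34 − 0.2Q = 12 + 0.1Q → Q* = 73.3333, P* = 19.3333.
With the tax, the buyer price exceeds the seller price by 7: (34 − 0.2Q) − (12 + 0.1Q) = 7 → Q' = 50.
ΔQ = 73.3333 − 50 = 23.3333; the wedge equals the tax, 7.
The triangle = ½ × 23.3333 × 7 = $81.67 million.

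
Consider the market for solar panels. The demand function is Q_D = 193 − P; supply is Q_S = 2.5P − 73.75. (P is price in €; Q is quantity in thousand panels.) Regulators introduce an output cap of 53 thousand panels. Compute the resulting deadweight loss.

In inverse form: demand P = 193 − Q, supply P = 29.5 + 0.4Q.
Competitive equilibrium: 193 − Q = 29.5 + 0.4Q → Q* = 116.7857, P* = 76.2143.
At Q = 53: demand price = 193 − 1·53 = 140; supply price = 29.5 + 0.4·53 = 50.7.
ΔQ = 116.7857 − 53 = 63.7857; wedge = 140 − 50.7 = 89.3.
The triangle = ½ × 63.7857 × 89.3 = €2848.03 thousand.

€2848.03 thousand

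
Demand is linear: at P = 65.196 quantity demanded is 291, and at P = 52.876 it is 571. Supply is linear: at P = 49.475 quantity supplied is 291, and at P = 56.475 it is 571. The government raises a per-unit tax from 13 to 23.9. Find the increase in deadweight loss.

2914.57

Demand slope = (52.876 − 65.196)/(571 − 291) = −0.044, so P = 78 − 0.044Q.
Supply slope = (56.475 − 49.475)/(571 − 291) = 0.025, so P = 42.2 + 0.025Q.
Competitive equilibrium: 78 − 0.044Q = 42.2 + 0.025Q → Q* = 518.8406, P* = 55.171.
For a per-unit tax t: ΔQ = t/0.069, so DWL = ½·t·(t/0.069) = t²/0.138.
At t = 13: DWL = 1224.638. At t = 23.9: DWL = 4139.203.
Increase = 4139.203 − 1224.638 = 2914.57.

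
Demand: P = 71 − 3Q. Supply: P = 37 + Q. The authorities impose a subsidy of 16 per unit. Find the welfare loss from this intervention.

32

Competitive equilibrium: 71 − 3Q = 37 + Q → Q* = 8.5, P* = 45.5.
The subsidy lowers effective supply by 16: P = 21 + Q.
New quantity: 71 − 3Q = 21 + Q → Q' = 12.5.
Overproduction ΔQ = 12.5 − 8.5 = 4; wedge = subsidy = 16.
Welfare loss = ½ × 4 × 16 = 32.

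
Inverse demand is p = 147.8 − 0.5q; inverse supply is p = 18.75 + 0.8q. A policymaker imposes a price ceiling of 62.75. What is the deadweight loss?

Competitive equilibrium: 147.8 − 0.5q = 18.75 + 0.8q → q* = 99.2692, p* = 98.1654.
At the ceiling p = 62.75, quantity supplied = (62.75 − 18.75)/0.8 = 55.
Willingness to pay at q' = 55: 147.8 − 0.5·55 = 120.3.
Δq = 99.2692 − 55 = 44.2692; wedge = 120.3 − 62.75 = 57.55.
DWL = ½ × 44.2692 × 57.55 = 1273.85.

1273.85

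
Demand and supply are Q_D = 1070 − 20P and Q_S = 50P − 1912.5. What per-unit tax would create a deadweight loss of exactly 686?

9.8

In inverse form: demand P = 53.5 − 0.05Q, supply P = 38.25 + 0.02Q.
Competitive equilibrium: 53.5 − 0.05Q = 38.25 + 0.02Q → Q* = 217.8571, P* = 42.6071.
A tax t gives ΔQ = t/0.07 and wedge t, so DWL = t²/0.14.
t²/0.14 = 686 → t² = 96.04 → t = 9.8.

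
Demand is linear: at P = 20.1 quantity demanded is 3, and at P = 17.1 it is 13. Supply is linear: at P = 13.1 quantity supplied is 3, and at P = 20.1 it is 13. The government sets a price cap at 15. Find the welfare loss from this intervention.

9.18

Demand slope = (17.1 − 20.1)/(13 − 3) = −0.3, so P = 21 − 0.3Q.
Supply slope = (20.1 − 13.1)/(13 − 3) = 0.7, so P = 11 + 0.7Q.
Competitive equilibrium: 21 − 0.3Q = 11 + 0.7Q → Q* = 10, P* = 18.
At the ceiling P = 15, quantity supplied = (15 − 11)/0.7 = 5.7143.
Willingness to pay at Q' = 5.7143: 21 − 0.3·5.7143 = 19.2857.
ΔQ = 10 − 5.7143 = 4.2857; wedge = 19.2857 − 15 = 4.2857.
DWL = ½ × 4.2857 × 4.2857 = 9.18.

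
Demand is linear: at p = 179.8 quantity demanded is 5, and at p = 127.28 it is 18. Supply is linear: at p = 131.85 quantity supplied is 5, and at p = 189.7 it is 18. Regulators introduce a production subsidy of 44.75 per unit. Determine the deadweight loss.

Demand slope = (127.28 − 179.8)/(18 − 5) = −4.04, so p = 200 − 4.04q.
Supply slope = (189.7 − 131.85)/(18 − 5) = 4.45, so p = 109.6 + 4.45q.
Competitive equilibrium: 200 − 4.04q = 109.6 + 4.45q → q* = 10.6478, p* = 156.9828.
The subsidy lowers effective supply by 44.75: p = 64.85 + 4.45q.
New quantity: 200 − 4.04q = 64.85 + 4.45q → q' = 15.9187.
Overproduction Δq = 15.9187 − 10.6478 = 5.2709; wedge = subsidy = 44.75.
The triangle = ½ × 5.2709 × 44.75 = 117.94.

117.94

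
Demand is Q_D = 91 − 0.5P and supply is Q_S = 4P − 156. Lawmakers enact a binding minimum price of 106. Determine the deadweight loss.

734.72

In inverse form: demand P = 182 − 2Q, supply P = 39 + 0.25Q.
Competitive equilibrium: 182 − 2Q = 39 + 0.25Q → Q* = 63.5556, P* = 54.8889.
At the floor P = 106, quantity demanded = (182 − 106)/2 = 38.
Sellers' marginal cost at Q' = 38: 39 + 0.25·38 = 48.5.
ΔQ = 63.5556 − 38 = 25.5556; wedge = 106 − 48.5 = 57.5.
Welfare loss = ½ × 25.5556 × 57.5 = 734.72.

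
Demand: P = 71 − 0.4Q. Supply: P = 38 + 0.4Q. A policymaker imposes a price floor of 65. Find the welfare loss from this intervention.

275.625

Competitive equilibrium: 71 − 0.4Q = 38 + 0.4Q → Q* = 41.25, P* = 54.5.
At the floor P = 65, quantity demanded = (71 − 65)/0.4 = 15.
Sellers' marginal cost at Q' = 15: 38 + 0.4·15 = 44.
ΔQ = 41.25 − 15 = 26.25; wedge = 65 − 44 = 21.
The triangle = ½ × 26.25 × 21 = 275.625.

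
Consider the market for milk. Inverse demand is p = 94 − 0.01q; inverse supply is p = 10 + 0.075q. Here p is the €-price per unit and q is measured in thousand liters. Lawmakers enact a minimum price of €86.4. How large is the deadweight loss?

Competitive equilibrium: 94 − 0.01q = 10 + 0.075q → q* = 988.2353, p* = 84.1176.
At the floor p = 86.4, quantity demanded = (94 − 86.4)/0.01 = 760.
Sellers' marginal cost at q' = 760: 10 + 0.075·760 = 67.
Δq = 988.2353 − 760 = 228.2353; wedge = 86.4 − 67 = 19.4.
Deadweight loss = ½ × 228.2353 × 19.4 = €2213.88 thousand.

€2213.88 thousand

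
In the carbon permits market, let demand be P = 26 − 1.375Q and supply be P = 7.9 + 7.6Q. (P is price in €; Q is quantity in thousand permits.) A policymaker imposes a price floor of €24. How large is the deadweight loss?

Competitive equilibrium: 26 − 1.375Q = 7.9 + 7.6Q → Q* = 2.0167, P* = 23.227.
At the floor P = 24, quantity demanded = (26 − 24)/1.375 = 1.4545.
Sellers' marginal cost at Q' = 1.4545: 7.9 + 7.6·1.4545 = 18.9542.
ΔQ = 2.0167 − 1.4545 = 0.5622; wedge = 24 − 18.9542 = 5.0458.
DWL = ½ × 0.5622 × 5.0458 = €1.42 thousand.

€1.42 thousand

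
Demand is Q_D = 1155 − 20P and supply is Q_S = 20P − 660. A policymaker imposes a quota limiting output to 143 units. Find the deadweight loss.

In inverse form: demand P = 57.75 − 0.05Q, supply P = 33 + 0.05Q.
Competitive equilibrium: 57.75 − 0.05Q = 33 + 0.05Q → Q* = 247.5, P* = 45.375.
At Q = 143: demand price = 57.75 − 0.05·143 = 50.6; supply price = 33 + 0.05·143 = 40.15.
ΔQ = 247.5 − 143 = 104.5; wedge = 50.6 − 40.15 = 10.45.
Deadweight loss = ½ × 104.5 × 10.45 = 546.01.

546.01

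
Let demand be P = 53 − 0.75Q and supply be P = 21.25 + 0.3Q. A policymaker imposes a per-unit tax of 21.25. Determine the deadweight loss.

Competitive equilibrium: 53 − 0.75Q = 21.25 + 0.3Q → Q* = 30.2381, P* = 30.3214.
With the tax, the buyer price exceeds the seller price by 21.25: (53 − 0.75Q) − (21.25 + 0.3Q) = 21.25 → Q' = 10.
ΔQ = 30.2381 − 10 = 20.2381; the wedge equals the tax, 21.25.
Deadweight loss = ½ × 20.2381 × 21.25 = 215.03.

215.03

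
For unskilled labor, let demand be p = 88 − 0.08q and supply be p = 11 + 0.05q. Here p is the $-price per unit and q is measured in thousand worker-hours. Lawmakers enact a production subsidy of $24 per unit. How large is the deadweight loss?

$2215.38 thousand

Competitive equilibrium: 88 − 0.08q = 11 + 0.05q → q* = 592.3077, p* = 40.6154.
The subsidy lowers effective supply by 24: p = 0.05q − 13.
New quantity: 88 − 0.08q = 0.05q − 13 → q' = 776.9231.
Overproduction Δq = 776.9231 − 592.3077 = 184.6154; wedge = subsidy = 24.
The triangle = ½ × 184.6154 × 24 = $2215.38 thousand.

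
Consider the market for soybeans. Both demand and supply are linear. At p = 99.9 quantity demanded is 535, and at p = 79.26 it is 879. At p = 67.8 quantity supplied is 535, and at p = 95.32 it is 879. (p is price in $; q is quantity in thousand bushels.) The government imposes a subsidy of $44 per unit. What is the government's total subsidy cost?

$47457.14 thousand

Demand slope = (79.26 − 99.9)/(879 − 535) = −0.06, so p = 132 − 0.06q.
Supply slope = (95.32 − 67.8)/(879 − 535) = 0.08, so p = 25 + 0.08q.
Competitive equilibrium: 132 − 0.06q = 25 + 0.08q → q* = 764.2857, p* = 86.1429.
The subsidy lowers effective supply by 44: p = 0.08q − 19.
New quantity: 132 − 0.06q = 0.08q − 19 → q' = 1078.5714.
Total subsidy cost = 44 × 1078.5714 = $47457.14 thousand.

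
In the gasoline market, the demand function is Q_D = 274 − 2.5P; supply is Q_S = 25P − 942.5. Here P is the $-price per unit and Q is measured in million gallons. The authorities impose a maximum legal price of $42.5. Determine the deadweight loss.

$414.56 million

In inverse form: demand P = 109.6 − 0.4Q, supply P = 37.7 + 0.04Q.
Competitive equilibrium: 109.6 − 0.4Q = 37.7 + 0.04Q → Q* = 163.4091, P* = 44.2364.
At the ceiling P = 42.5, quantity supplied = (42.5 − 37.7)/0.04 = 120.
Willingness to pay at Q' = 120: 109.6 − 0.4·120 = 61.6.
ΔQ = 163.4091 − 120 = 43.4091; wedge = 61.6 − 42.5 = 19.1.
Welfare loss = ½ × 43.4091 × 19.1 = $414.56 million.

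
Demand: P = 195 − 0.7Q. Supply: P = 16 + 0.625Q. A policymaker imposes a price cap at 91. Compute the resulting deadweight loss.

Competitive equilibrium: 195 − 0.7Q = 16 + 0.625Q → Q* = 135.0943, P* = 100.434.
At the ceiling P = 91, quantity supplied = (91 − 16)/0.625 = 120.
Willingness to pay at Q' = 120: 195 − 0.7·120 = 111.
ΔQ = 135.0943 − 120 = 15.0943; wedge = 111 − 91 = 20.
The triangle = ½ × 15.0943 × 20 = 150.94.

150.94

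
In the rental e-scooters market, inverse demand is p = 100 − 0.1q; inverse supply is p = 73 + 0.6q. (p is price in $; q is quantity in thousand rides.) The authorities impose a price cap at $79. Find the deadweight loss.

Competitive equilibrium: 100 − 0.1q = 73 + 0.6q → q* = 38.5714, p* = 96.1429.
At the ceiling p = 79, quantity supplied = (79 − 73)/0.6 = 10.
Willingness to pay at q' = 10: 100 − 0.1·10 = 99.
Δq = 38.5714 − 10 = 28.5714; wedge = 99 − 79 = 20.
Deadweight loss = ½ × 28.5714 × 20 = $285.71 thousand.

$285.71 thousand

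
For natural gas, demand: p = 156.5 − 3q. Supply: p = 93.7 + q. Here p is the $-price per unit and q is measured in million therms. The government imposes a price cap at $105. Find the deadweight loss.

Competitive equilibrium: 156.5 − 3q = 93.7 + q → q* = 15.7, p* = 109.4.
At the ceiling p = 105, quantity supplied = (105 − 93.7)/1 = 11.3.
Willingness to pay at q' = 11.3: 156.5 − 3·11.3 = 122.6.
Δq = 15.7 − 11.3 = 4.4; wedge = 122.6 − 105 = 17.6.
Welfare loss = ½ × 4.4 × 17.6 = $38.72 million.

$38.72 million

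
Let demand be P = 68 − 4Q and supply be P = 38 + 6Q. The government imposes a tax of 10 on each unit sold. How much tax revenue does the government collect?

20

Competitive equilibrium: 68 − 4Q = 38 + 6Q → Q* = 3, P* = 56.
With the tax, the buyer price exceeds the seller price by 10: (68 − 4Q) − (38 + 6Q) = 10 → Q' = 2.
Tax revenue = 10 × 2 = 20.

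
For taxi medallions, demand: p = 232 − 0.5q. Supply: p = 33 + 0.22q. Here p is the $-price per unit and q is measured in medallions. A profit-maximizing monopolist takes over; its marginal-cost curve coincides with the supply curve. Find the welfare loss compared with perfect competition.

$4619.17

Competitive equilibrium: 232 − 0.5q = 33 + 0.22q → q* = 276.38889, p* = 93.80556.
Marginal revenue: MR = 232 − q. Set MR = MC: 232 − q = 33 + 0.22q → q_m = 163.11475.
Price p_m = 232 − 0.5·163.11475 = 150.44263; MC(q_m) = 33 + 0.22·163.11475 = 68.88525.
Competitive q* = 276.38889, so Δq = 113.27414; wedge = 150.44263 − 68.88525 = 81.55738.
The triangle = ½ × 113.27414 × 81.55738 = $4619.17.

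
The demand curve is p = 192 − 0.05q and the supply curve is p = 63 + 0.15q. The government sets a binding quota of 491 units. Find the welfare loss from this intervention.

Competitive equilibrium: 192 − 0.05q = 63 + 0.15q → q* = 645, p* = 159.75.
At q = 491: demand price = 192 − 0.05·491 = 167.45; supply price = 63 + 0.15·491 = 136.65.
Δq = 645 − 491 = 154; wedge = 167.45 − 136.65 = 30.8.
Welfare loss = ½ × 154 × 30.8 = 2371.60.

2371.60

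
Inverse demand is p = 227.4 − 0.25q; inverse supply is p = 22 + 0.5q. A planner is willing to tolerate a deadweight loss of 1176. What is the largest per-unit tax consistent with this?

42

Competitive equilibrium: 227.4 − 0.25q = 22 + 0.5q → q* = 273.8667, p* = 158.9333.
A tax t gives Δq = t/0.75 and wedge t, so DWL = t²/1.5.
t²/1.5 = 1176 → t² = 1764 → t = 42.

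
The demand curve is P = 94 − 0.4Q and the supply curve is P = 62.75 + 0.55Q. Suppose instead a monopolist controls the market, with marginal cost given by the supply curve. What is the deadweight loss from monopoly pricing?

Competitive equilibrium: 94 − 0.4Q = 62.75 + 0.55Q → Q* = 32.8947, P* = 80.8421.
Marginal revenue: MR = 94 − 0.8Q. Set MR = MC: 94 − 0.8Q = 62.75 + 0.55Q → Q_m = 23.1481.
Price P_m = 94 − 0.4·23.1481 = 84.7408; MC(Q_m) = 62.75 + 0.55·23.1481 = 75.4815.
Competitive Q* = 32.8947, so ΔQ = 9.7466; wedge = 84.7408 − 75.4815 = 9.2593.
DWL = ½ × 9.7466 × 9.2593 = 45.12.

45.12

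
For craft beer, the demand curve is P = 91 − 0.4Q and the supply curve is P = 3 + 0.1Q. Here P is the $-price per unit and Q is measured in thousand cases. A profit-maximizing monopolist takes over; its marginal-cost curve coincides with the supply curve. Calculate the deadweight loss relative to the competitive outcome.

$1529.68 thousand

Competitive equilibrium: 91 − 0.4Q = 3 + 0.1Q → Q* = 176, P* = 20.6.
Marginal revenue: MR = 91 − 0.8Q. Set MR = MC: 91 − 0.8Q = 3 + 0.1Q → Q_m = 97.7778.
Price P_m = 91 − 0.4·97.7778 = 51.8889; MC(Q_m) = 3 + 0.1·97.7778 = 12.7778.
Competitive Q* = 176, so ΔQ = 78.2222; wedge = 51.8889 − 12.7778 = 39.1111.
The triangle = ½ × 78.2222 × 39.1111 = $1529.68 thousand.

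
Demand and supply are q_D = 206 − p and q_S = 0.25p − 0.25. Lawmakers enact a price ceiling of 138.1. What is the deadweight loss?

In inverse form: demand p = 206 − q, supply p = 1 + 4q.
Competitive equilibrium: 206 − q = 1 + 4q → q* = 41, p* = 165.
At the ceiling p = 138.1, quantity supplied = (138.1 − 1)/4 = 34.275.
Willingness to pay at q' = 34.275: 206 − 1·34.275 = 171.725.
Δq = 41 − 34.275 = 6.725; wedge = 171.725 − 138.1 = 33.625.
The triangle = ½ × 6.725 × 33.625 = 113.06.

113.06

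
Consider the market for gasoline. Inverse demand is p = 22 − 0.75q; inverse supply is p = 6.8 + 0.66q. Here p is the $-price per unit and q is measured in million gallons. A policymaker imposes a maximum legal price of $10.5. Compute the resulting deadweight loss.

Competitive equilibrium: 22 − 0.75q = 6.8 + 0.66q → q* = 10.7801, p* = 13.9149.
At the ceiling p = 10.5, quantity supplied = (10.5 − 6.8)/0.66 = 5.6061.
Willingness to pay at q' = 5.6061: 22 − 0.75·5.6061 = 17.7954.
Δq = 10.7801 − 5.6061 = 5.174; wedge = 17.7954 − 10.5 = 7.2954.
DWL = ½ × 5.174 × 7.2954 = $18.87 million.

$18.87 million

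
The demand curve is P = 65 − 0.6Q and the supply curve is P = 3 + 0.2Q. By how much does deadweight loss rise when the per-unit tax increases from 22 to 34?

420

Competitive equilibrium: 65 − 0.6Q = 3 + 0.2Q → Q* = 77.5, P* = 18.5.
For a per-unit tax t: ΔQ = t/0.8, so DWL = ½·t·(t/0.8) = t²/1.6.
At t = 22: DWL = 302.5. At t = 34: DWL = 722.5.
Increase = 722.5 − 302.5 = 420.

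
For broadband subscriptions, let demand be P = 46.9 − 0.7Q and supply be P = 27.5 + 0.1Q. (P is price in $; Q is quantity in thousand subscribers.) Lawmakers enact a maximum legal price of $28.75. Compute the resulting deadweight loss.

$55.225 thousand

Competitive equilibrium: 46.9 − 0.7Q = 27.5 + 0.1Q → Q* = 24.25, P* = 29.925.
At the ceiling P = 28.75, quantity supplied = (28.75 − 27.5)/0.1 = 12.5.
Willingness to pay at Q' = 12.5: 46.9 − 0.7·12.5 = 38.15.
ΔQ = 24.25 − 12.5 = 11.75; wedge = 38.15 − 28.75 = 9.4.
DWL = ½ × 11.75 × 9.4 = $55.225 thousand.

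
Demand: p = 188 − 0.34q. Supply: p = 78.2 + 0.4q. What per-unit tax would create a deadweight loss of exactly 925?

37

Competitive equilibrium: 188 − 0.34q = 78.2 + 0.4q → q* = 148.3784, p* = 137.5514.
A tax t gives Δq = t/0.74 and wedge t, so DWL = t²/1.48.
t²/1.48 = 925 → t² = 1369 → t = 37.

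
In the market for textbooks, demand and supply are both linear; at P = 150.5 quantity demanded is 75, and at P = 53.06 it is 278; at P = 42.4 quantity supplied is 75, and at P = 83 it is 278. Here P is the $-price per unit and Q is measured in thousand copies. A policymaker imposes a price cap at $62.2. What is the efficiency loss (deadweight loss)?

$1222.80 thousand

Demand slope = (53.06 − 150.5)/(278 − 75) = −0.48, so P = 186.5 − 0.48Q.
Supply slope = (83 − 42.4)/(278 − 75) = 0.2, so P = 27.4 + 0.2Q.
Competitive equilibrium: 186.5 − 0.48Q = 27.4 + 0.2Q → Q* = 233.9706, P* = 74.1941.
At the ceiling P = 62.2, quantity supplied = (62.2 − 27.4)/0.2 = 174.
Willingness to pay at Q' = 174: 186.5 − 0.48·174 = 102.98.
ΔQ = 233.9706 − 174 = 59.9706; wedge = 102.98 − 62.2 = 40.78.
Deadweight loss = ½ × 59.9706 × 40.78 = $1222.80 thousand.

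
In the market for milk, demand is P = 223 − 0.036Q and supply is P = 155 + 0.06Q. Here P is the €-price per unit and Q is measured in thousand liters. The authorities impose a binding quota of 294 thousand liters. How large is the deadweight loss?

Competitive equilibrium: 223 − 0.036Q = 155 + 0.06Q → Q* = 708.3333, P* = 197.5.
At Q = 294: demand price = 223 − 0.036·294 = 212.416; supply price = 155 + 0.06·294 = 172.64.
ΔQ = 708.3333 − 294 = 414.3333; wedge = 212.416 − 172.64 = 39.776.
Welfare loss = ½ × 414.3333 × 39.776 = €8240.26 thousand.

€8240.26 thousand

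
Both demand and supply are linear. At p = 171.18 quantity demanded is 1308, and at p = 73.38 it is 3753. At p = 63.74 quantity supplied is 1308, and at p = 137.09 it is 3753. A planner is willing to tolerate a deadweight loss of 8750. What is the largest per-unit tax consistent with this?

Demand slope = (73.38 − 171.18)/(3753 − 1308) = −0.04, so p = 223.5 − 0.04q.
Supply slope = (137.09 − 63.74)/(3753 − 1308) = 0.03, so p = 24.5 + 0.03q.
Competitive equilibrium: 223.5 − 0.04q = 24.5 + 0.03q → q* = 2842.8571, p* = 109.7857.
A tax t gives Δq = t/0.07 and wedge t, so DWL = t²/0.14.
t²/0.14 = 8750 → t² = 1225 → t = 35.

35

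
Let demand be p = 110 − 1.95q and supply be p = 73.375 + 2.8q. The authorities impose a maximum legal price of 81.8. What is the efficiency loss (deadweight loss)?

Competitive equilibrium: 110 − 1.95q = 73.375 + 2.8q → q* = 7.7105, p* = 94.9645.
At the ceiling p = 81.8, quantity supplied = (81.8 − 73.375)/2.8 = 3.0089.
Willingness to pay at q' = 3.0089: 110 − 1.95·3.0089 = 104.1326.
Δq = 7.7105 − 3.0089 = 4.7016; wedge = 104.1326 − 81.8 = 22.3326.
Welfare loss = ½ × 4.7016 × 22.3326 = 52.50.

52.50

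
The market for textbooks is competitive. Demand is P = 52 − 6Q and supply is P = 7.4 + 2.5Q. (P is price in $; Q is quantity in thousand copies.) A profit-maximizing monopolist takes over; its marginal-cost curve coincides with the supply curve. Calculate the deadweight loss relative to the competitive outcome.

$20.03 thousand

Competitive equilibrium: 52 − 6Q = 7.4 + 2.5Q → Q* = 5.2471, P* = 20.5176.
Marginal revenue: MR = 52 − 12Q. Set MR = MC: 52 − 12Q = 7.4 + 2.5Q → Q_m = 3.0759.
Price P_m = 52 − 6·3.0759 = 33.5446; MC(Q_m) = 7.4 + 2.5·3.0759 = 15.0898.
Competitive Q* = 5.2471, so ΔQ = 2.1712; wedge = 33.5446 − 15.0898 = 18.4548.
DWL = ½ × 2.1712 × 18.4548 = $20.03 thousand.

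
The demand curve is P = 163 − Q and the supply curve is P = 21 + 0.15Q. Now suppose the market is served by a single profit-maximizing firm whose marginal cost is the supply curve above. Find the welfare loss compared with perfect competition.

1896.58

Competitive equilibrium: 163 − Q = 21 + 0.15Q → Q* = 123.4783, P* = 39.5217.
Marginal revenue: MR = 163 − 2Q. Set MR = MC: 163 − 2Q = 21 + 0.15Q → Q_m = 66.0465.
Price P_m = 163 − 1·66.0465 = 96.9535; MC(Q_m) = 21 + 0.15·66.0465 = 30.907.
Competitive Q* = 123.4783, so ΔQ = 57.4318; wedge = 96.9535 − 30.907 = 66.0465.
Welfare loss = ½ × 57.4318 × 66.0465 = 1896.58.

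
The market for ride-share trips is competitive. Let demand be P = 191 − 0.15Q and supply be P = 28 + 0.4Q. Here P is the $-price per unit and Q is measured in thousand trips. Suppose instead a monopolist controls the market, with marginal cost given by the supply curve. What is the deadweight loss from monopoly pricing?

$1109.10 thousand

Competitive equilibrium: 191 − 0.15Q = 28 + 0.4Q → Q* = 296.3636, P* = 146.5455.
Marginal revenue: MR = 191 − 0.3Q. Set MR = MC: 191 − 0.3Q = 28 + 0.4Q → Q_m = 232.8571.
Price P_m = 191 − 0.15·232.8571 = 156.0714; MC(Q_m) = 28 + 0.4·232.8571 = 121.1428.
Competitive Q* = 296.3636, so ΔQ = 63.5065; wedge = 156.0714 − 121.1428 = 34.9286.
The triangle = ½ × 63.5065 × 34.9286 = $1109.10 thousand.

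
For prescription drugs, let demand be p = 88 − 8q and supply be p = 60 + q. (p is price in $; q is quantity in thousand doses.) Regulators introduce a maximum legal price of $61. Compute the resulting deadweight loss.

$20.06 thousand

Competitive equilibrium: 88 − 8q = 60 + q → q* = 3.1111, p* = 63.1111.
At the ceiling p = 61, quantity supplied = (61 − 60)/1 = 1.
Willingness to pay at q' = 1: 88 − 8·1 = 80.
Δq = 3.1111 − 1 = 2.1111; wedge = 80 − 61 = 19.
Deadweight loss = ½ × 2.1111 × 19 = $20.06 thousand.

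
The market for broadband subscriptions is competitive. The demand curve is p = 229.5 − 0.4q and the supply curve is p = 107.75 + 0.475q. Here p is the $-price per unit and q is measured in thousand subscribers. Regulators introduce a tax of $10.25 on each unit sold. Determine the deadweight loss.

$60.04 thousand

Competitive equilibrium: 229.5 − 0.4q = 107.75 + 0.475q → q* = 139.1429, p* = 173.8429.
With the tax, the buyer price exceeds the seller price by 10.25: (229.5 − 0.4q) − (107.75 + 0.475q) = 10.25 → q' = 127.4286.
Δq = 139.1429 − 127.4286 = 11.7143; the wedge equals the tax, 10.25.
Deadweight loss = ½ × 11.7143 × 10.25 = $60.04 thousand.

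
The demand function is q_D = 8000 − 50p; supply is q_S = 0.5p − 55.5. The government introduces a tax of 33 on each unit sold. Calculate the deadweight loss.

269.55

In inverse form: demand p = 160 − 0.02q, supply p = 111 + 2q.
Competitive equilibrium: 160 − 0.02q = 111 + 2q → q* = 24.2574, p* = 159.5149.
With the tax, the buyer price exceeds the seller price by 33: (160 − 0.02q) − (111 + 2q) = 33 → q' = 7.9208.
Δq = 24.2574 − 7.9208 = 16.3366; the wedge equals the tax, 33.
Welfare loss = ½ × 16.3366 × 33 = 269.55.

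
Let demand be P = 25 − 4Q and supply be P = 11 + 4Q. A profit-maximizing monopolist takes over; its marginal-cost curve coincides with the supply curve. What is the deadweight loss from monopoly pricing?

Competitive equilibrium: 25 − 4Q = 11 + 4Q → Q* = 1.75, P* = 18.
Marginal revenue: MR = 25 − 8Q. Set MR = MC: 25 − 8Q = 11 + 4Q → Q_m = 1.1667.
Price P_m = 25 − 4·1.1667 = 20.3332; MC(Q_m) = 11 + 4·1.1667 = 15.6668.
Competitive Q* = 1.75, so ΔQ = 0.5833; wedge = 20.3332 − 15.6668 = 4.6664.
DWL = ½ × 0.5833 × 4.6664 = 1.36.

1.36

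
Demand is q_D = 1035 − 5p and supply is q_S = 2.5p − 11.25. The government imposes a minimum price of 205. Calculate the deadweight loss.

In inverse form: demand p = 207 − 0.2q, supply p = 4.5 + 0.4q.
Competitive equilibrium: 207 − 0.2q = 4.5 + 0.4q → q* = 337.5, p* = 139.5.
At the floor p = 205, quantity demanded = (207 − 205)/0.2 = 10.
Sellers' marginal cost at q' = 10: 4.5 + 0.4·10 = 8.5.
Δq = 337.5 − 10 = 327.5; wedge = 205 − 8.5 = 196.5.
DWL = ½ × 327.5 × 196.5 = 32176.875.

32176.875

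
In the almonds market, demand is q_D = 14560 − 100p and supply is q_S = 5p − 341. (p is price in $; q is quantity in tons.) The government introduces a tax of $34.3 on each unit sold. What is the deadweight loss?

$2801.17

In inverse form: demand p = 145.6 − 0.01q, supply p = 68.2 + 0.2q.
Competitive equilibrium: 145.6 − 0.01q = 68.2 + 0.2q → q* = 368.5714, p* = 141.9143.
With the tax, the buyer price exceeds the seller price by 34.3: (145.6 − 0.01q) − (68.2 + 0.2q) = 34.3 → q' = 205.2381.
Δq = 368.5714 − 205.2381 = 163.3333; the wedge equals the tax, 34.3.
Welfare loss = ½ × 163.3333 × 34.3 = $2801.17.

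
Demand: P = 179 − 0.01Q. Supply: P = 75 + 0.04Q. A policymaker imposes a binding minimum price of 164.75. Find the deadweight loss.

Competitive equilibrium: 179 − 0.01Q = 75 + 0.04Q → Q* = 2080, P* = 158.2.
At the floor P = 164.75, quantity demanded = (179 − 164.75)/0.01 = 1425.
Sellers' marginal cost at Q' = 1425: 75 + 0.04·1425 = 132.
ΔQ = 2080 − 1425 = 655; wedge = 164.75 − 132 = 32.75.
The triangle = ½ × 655 × 32.75 = 10725.625.

10725.625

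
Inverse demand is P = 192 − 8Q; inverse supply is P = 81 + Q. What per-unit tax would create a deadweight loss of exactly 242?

66

Competitive equilibrium: 192 − 8Q = 81 + Q → Q* = 12.3333, P* = 93.3333.
A tax t gives ΔQ = t/9 and wedge t, so DWL = t²/18.
t²/18 = 242 → t² = 4356 → t = 66.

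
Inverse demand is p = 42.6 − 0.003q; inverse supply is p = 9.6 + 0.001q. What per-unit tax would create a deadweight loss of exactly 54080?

Competitive equilibrium: 42.6 − 0.003q = 9.6 + 0.001q → q* = 8250, p* = 17.85.
A tax t gives Δq = t/0.004 and wedge t, so DWL = t²/0.008.
t²/0.008 = 54080 → t² = 432.64 → t = 20.8.

20.8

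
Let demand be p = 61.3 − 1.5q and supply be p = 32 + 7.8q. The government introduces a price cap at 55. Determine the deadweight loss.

0.19

Competitive equilibrium: 61.3 − 1.5q = 32 + 7.8q → q* = 3.1505, p* = 56.5742.
At the ceiling p = 55, quantity supplied = (55 − 32)/7.8 = 2.9487.
Willingness to pay at q' = 2.9487: 61.3 − 1.5·2.9487 = 56.877.
Δq = 3.1505 − 2.9487 = 0.2018; wedge = 56.877 − 55 = 1.877.
DWL = ½ × 0.2018 × 1.877 = 0.19.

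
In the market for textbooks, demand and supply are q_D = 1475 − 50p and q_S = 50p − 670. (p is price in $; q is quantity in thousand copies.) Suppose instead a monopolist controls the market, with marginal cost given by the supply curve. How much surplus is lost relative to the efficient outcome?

In inverse form: demand p = 29.5 − 0.02q, supply p = 13.4 + 0.02q.
Competitive equilibrium: 29.5 − 0.02q = 13.4 + 0.02q → q* = 402.5, p* = 21.45.
Marginal revenue: MR = 29.5 − 0.04q. Set MR = MC: 29.5 − 0.04q = 13.4 + 0.02q → q_m = 268.3333.
Price p_m = 29.5 − 0.02·268.3333 = 24.1333; MC(q_m) = 13.4 + 0.02·268.3333 = 18.7667.
Competitive q* = 402.5, so Δq = 134.1667; wedge = 24.1333 − 18.7667 = 5.3666.
Welfare loss = ½ × 134.1667 × 5.3666 = $360.01 thousand.

$360.01 thousand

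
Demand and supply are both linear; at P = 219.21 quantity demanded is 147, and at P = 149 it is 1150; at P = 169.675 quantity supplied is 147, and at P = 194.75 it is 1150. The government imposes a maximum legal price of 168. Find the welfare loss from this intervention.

Demand slope = (149 − 219.21)/(1150 − 147) = −0.07, so P = 229.5 − 0.07Q.
Supply slope = (194.75 − 169.675)/(1150 − 147) = 0.025, so P = 166 + 0.025Q.
Competitive equilibrium: 229.5 − 0.07Q = 166 + 0.025Q → Q* = 668.4211, P* = 182.7105.
At the ceiling P = 168, quantity supplied = (168 − 166)/0.025 = 80.
Willingness to pay at Q' = 80: 229.5 − 0.07·80 = 223.9.
ΔQ = 668.4211 − 80 = 588.4211; wedge = 223.9 − 168 = 55.9.
Welfare loss = ½ × 588.4211 × 55.9 = 16446.37.

16446.37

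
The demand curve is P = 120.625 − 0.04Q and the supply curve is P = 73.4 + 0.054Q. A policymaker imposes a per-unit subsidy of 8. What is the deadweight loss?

Competitive equilibrium: 120.625 − 0.04Q = 73.4 + 0.054Q → Q* = 502.3936, P* = 100.5293.
The subsidy lowers effective supply by 8: P = 65.4 + 0.054Q.
New quantity: 120.625 − 0.04Q = 65.4 + 0.054Q → Q' = 587.5.
Overproduction ΔQ = 587.5 − 502.3936 = 85.1064; wedge = subsidy = 8.
Deadweight loss = ½ × 85.1064 × 8 = 340.43.

340.43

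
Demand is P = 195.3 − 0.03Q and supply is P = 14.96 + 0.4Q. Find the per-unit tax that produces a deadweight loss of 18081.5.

Competitive equilibrium: 195.3 − 0.03Q = 14.96 + 0.4Q → Q* = 419.3953, P* = 182.7181.
A tax t gives ΔQ = t/0.43 and wedge t, so DWL = t²/0.86.
t²/0.86 = 18081.5 → t² = 15550.09 → t = 124.7.

124.7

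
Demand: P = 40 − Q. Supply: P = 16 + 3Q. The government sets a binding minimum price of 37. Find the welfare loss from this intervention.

Competitive equilibrium: 40 − Q = 16 + 3Q → Q* = 6, P* = 34.
At the floor P = 37, quantity demanded = (40 − 37)/1 = 3.
Sellers' marginal cost at Q' = 3: 16 + 3·3 = 25.
ΔQ = 6 − 3 = 3; wedge = 37 − 25 = 12.
The triangle = ½ × 3 × 12 = 18.

18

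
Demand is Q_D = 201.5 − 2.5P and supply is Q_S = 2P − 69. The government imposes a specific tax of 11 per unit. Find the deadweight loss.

In inverse form: demand P = 80.6 − 0.4Q, supply P = 34.5 + 0.5Q.
Competitive equilibrium: 80.6 − 0.4Q = 34.5 + 0.5Q → Q* = 51.2222, P* = 60.1111.
With the tax, the buyer price exceeds the seller price by 11: (80.6 − 0.4Q) − (34.5 + 0.5Q) = 11 → Q' = 39.
ΔQ = 51.2222 − 39 = 12.2222; the wedge equals the tax, 11.
Welfare loss = ½ × 12.2222 × 11 = 67.22.

67.22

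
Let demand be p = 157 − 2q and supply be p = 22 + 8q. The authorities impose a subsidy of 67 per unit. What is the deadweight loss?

Competitive equilibrium: 157 − 2q = 22 + 8q → q* = 13.5, p* = 130.
The subsidy lowers effective supply by 67: p = 8q − 45.
New quantity: 157 − 2q = 8q − 45 → q' = 20.2.
Overproduction Δq = 20.2 − 13.5 = 6.7; wedge = subsidy = 67.
The triangle = ½ × 6.7 × 67 = 224.45.

224.45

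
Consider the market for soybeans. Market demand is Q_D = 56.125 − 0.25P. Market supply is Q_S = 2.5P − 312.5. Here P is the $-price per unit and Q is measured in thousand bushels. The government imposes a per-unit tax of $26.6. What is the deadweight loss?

$80.40 thousand

In inverse form: demand P = 224.5 − 4Q, supply P = 125 + 0.4Q.
Competitive equilibrium: 224.5 − 4Q = 125 + 0.4Q → Q* = 22.6136, P* = 134.0455.
With the tax, the buyer price exceeds the seller price by 26.6: (224.5 − 4Q) − (125 + 0.4Q) = 26.6 → Q' = 16.5682.
ΔQ = 22.6136 − 16.5682 = 6.0454; the wedge equals the tax, 26.6.
Deadweight loss = ½ × 6.0454 × 26.6 = $80.40 thousand.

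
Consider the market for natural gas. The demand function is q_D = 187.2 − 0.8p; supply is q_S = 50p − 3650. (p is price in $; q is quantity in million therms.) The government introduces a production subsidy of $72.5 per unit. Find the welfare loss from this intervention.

In inverse form: demand p = 234 − 1.25q, supply p = 73 + 0.02q.
Competitive equilibrium: 234 − 1.25q = 73 + 0.02q → q* = 126.7717, p* = 75.5354.
The subsidy lowers effective supply by 72.5: p = 0.5 + 0.02q.
New quantity: 234 − 1.25q = 0.5 + 0.02q → q' = 183.8583.
Overproduction Δq = 183.8583 − 126.7717 = 57.0866; wedge = subsidy = 72.5.
Welfare loss = ½ × 57.0866 × 72.5 = $2069.39 million.

$2069.39 million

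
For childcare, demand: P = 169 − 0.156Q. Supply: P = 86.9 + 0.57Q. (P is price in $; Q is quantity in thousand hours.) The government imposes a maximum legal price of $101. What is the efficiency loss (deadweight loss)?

$2833.38 thousand

Competitive equilibrium: 169 − 0.156Q = 86.9 + 0.57Q → Q* = 113.0854, P* = 151.35868.
At the ceiling P = 101, quantity supplied = (101 − 86.9)/0.57 = 24.73684.
Willingness to pay at Q' = 24.73684: 169 − 0.156·24.73684 = 165.14105.
ΔQ = 113.0854 − 24.73684 = 88.34856; wedge = 165.14105 − 101 = 64.14105.
The triangle = ½ × 88.34856 × 64.14105 = $2833.38 thousand.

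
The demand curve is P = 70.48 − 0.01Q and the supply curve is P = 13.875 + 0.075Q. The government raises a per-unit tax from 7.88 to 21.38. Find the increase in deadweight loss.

Competitive equilibrium: 70.48 − 0.01Q = 13.875 + 0.075Q → Q* = 665.9412, P* = 63.8206.
For a per-unit tax t: ΔQ = t/0.085, so DWL = ½·t·(t/0.085) = t²/0.17.
At t = 7.88: DWL = 365.261. At t = 21.38: DWL = 2688.849.
Increase = 2688.849 − 365.261 = 2323.59.

2323.59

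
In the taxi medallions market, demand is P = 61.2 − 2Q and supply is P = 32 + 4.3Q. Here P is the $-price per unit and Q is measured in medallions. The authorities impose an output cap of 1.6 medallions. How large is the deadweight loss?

$29.01

Competitive equilibrium: 61.2 − 2Q = 32 + 4.3Q → Q* = 4.6349, P* = 51.9302.
At Q = 1.6: demand price = 61.2 − 2·1.6 = 58; supply price = 32 + 4.3·1.6 = 38.88.
ΔQ = 4.6349 − 1.6 = 3.0349; wedge = 58 − 38.88 = 19.12.
Deadweight loss = ½ × 3.0349 × 19.12 = $29.01.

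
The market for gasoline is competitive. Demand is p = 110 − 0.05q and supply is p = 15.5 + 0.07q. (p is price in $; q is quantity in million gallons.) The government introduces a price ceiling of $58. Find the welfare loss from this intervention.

$1951.72 million

Competitive equilibrium: 110 − 0.05q = 15.5 + 0.07q → q* = 787.5, p* = 70.625.
At the ceiling p = 58, quantity supplied = (58 − 15.5)/0.07 = 607.14286.
Willingness to pay at q' = 607.14286: 110 − 0.05·607.14286 = 79.64286.
Δq = 787.5 − 607.14286 = 180.35714; wedge = 79.64286 − 58 = 21.64286.
The triangle = ½ × 180.35714 × 21.64286 = $1951.72 million.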